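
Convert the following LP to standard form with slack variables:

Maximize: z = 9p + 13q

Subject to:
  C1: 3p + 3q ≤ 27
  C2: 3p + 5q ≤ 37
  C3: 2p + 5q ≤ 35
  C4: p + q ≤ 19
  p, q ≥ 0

max z = 9p + 13q

s.t.
  3p + 3q + s1 = 27
  3p + 5q + s2 = 37
  2p + 5q + s3 = 35
  p + q + s4 = 19
  p, q, s1, s2, s3, s4 ≥ 0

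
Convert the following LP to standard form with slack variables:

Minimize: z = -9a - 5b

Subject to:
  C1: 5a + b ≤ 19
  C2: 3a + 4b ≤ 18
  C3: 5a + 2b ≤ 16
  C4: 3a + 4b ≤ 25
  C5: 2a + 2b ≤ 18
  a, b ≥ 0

min z = -9a - 5b

s.t.
  5a + b + s1 = 19
  3a + 4b + s2 = 18
  5a + 2b + s3 = 16
  3a + 4b + s4 = 25
  2a + 2b + s5 = 18
  a, b, s1, s2, s3, s4, s5 ≥ 0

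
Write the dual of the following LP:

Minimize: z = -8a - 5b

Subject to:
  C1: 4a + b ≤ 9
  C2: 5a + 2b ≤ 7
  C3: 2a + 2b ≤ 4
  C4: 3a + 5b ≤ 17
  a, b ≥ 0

Primal min cᵀx s.t. Ax ≤ b, x ≥ 0  →  Dual max −bᵀy s.t. Aᵀy ≥ −c, y ≥ 0.

Maximize: z = -9y1 - 7y2 - 4y3 - 17y4

Subject to:
  4y1 + 5y2 + 2y3 + 3y4 ≥ 8
  y1 + 2y2 + 2y3 + 5y4 ≥ 5
  y1, y2, y3, y4 ≥ 0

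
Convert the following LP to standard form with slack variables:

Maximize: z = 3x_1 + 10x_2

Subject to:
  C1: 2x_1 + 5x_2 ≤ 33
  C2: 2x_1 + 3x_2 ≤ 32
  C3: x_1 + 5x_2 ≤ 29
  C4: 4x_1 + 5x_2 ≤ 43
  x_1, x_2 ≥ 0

max z = 3x_1 + 10x_2

s.t.
  2x_1 + 5x_2 + s1 = 33
  2x_1 + 3x_2 + s2 = 32
  x_1 + 5x_2 + s3 = 29
  4x_1 + 5x_2 + s4 = 43
  x_1, x_2, s1, s2, s3, s4 ≥ 0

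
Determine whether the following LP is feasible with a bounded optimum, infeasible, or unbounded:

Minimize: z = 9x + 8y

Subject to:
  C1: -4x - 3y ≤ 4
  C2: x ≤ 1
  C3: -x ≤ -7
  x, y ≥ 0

Infeasible (no feasible solution exists)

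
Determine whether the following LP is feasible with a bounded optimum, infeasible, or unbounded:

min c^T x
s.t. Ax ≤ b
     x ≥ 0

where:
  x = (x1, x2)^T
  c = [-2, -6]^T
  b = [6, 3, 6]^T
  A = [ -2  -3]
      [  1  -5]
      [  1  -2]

Unbounded (objective can decrease without bound)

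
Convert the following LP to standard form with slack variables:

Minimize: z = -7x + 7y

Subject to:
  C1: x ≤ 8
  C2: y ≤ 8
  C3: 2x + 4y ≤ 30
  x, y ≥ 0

min z = -7x + 7y

s.t.
  x + s1 = 8
  y + s2 = 8
  2x + 4y + s3 = 30
  x, y, s1, s2, s3 ≥ 0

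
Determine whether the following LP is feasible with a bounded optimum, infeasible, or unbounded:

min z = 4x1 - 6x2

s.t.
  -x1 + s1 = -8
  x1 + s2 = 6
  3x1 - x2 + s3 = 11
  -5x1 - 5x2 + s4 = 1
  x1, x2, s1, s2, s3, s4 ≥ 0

Infeasible (no feasible solution exists)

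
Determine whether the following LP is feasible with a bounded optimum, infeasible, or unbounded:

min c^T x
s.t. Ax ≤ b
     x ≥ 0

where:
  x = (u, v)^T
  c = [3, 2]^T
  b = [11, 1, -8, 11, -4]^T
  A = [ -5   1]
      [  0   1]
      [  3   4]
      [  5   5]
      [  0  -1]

Infeasible (no feasible solution exists)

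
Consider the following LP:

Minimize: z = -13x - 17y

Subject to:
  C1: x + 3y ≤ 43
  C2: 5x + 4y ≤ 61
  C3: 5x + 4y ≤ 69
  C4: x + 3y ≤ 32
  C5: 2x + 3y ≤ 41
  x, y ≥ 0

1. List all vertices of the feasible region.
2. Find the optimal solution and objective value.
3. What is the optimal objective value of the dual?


1. (0, 0), (12.2, 0), (5, 9), (0, 10.67)
2. x = 5, y = 9, z = -218
3. -218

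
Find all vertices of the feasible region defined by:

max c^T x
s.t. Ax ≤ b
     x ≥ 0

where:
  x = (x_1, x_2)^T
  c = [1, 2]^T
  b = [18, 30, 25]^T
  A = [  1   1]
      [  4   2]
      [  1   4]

(0, 0), (7.5, 0), (5, 5), (0, 6.25)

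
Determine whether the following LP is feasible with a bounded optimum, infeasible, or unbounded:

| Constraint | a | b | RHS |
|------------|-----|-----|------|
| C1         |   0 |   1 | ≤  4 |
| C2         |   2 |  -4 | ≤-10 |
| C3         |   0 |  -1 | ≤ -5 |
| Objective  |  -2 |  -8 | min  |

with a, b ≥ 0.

Infeasible (no feasible solution exists)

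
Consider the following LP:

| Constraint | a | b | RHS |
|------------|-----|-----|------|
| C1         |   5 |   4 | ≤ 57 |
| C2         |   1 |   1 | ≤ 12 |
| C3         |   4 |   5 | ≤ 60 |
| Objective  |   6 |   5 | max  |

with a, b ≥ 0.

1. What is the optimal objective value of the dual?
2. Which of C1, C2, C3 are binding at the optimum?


1. 69
2. C1, C2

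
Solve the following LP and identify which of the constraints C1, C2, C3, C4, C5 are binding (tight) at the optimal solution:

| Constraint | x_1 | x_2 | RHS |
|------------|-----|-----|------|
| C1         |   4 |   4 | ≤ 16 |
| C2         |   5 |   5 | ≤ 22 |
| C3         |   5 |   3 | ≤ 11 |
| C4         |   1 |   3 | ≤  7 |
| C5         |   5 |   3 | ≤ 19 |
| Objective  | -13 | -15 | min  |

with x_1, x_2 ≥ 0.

At x_1 = 1, x_2 = 2, compute slack b - a·x for each constraint:
  C1: 16 − 12 = 4  (slack)
  C2: 22 − 15 = 7  (slack)
  C3: 11 − 11 = 0  (binding)
  C4: 7 − 7 = 0  (binding)
  C5: 19 − 11 = 8  (slack)

Optimal: x_1 = 1, x_2 = 2
Binding: C3, C4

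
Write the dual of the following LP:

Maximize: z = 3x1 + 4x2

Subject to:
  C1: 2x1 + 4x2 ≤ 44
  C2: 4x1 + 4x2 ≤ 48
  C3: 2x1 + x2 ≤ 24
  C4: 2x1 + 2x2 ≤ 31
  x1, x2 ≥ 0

Primal max cᵀx s.t. Ax ≤ b, x ≥ 0  →  Dual min bᵀy s.t. Aᵀy ≥ c, y ≥ 0.

Minimize: z = 44y1 + 48y2 + 24y3 + 31y4

Subject to:
  2y1 + 4y2 + 2y3 + 2y4 ≥ 3
  4y1 + 4y2 + y3 + 2y4 ≥ 4
  y1, y2, y3, y4 ≥ 0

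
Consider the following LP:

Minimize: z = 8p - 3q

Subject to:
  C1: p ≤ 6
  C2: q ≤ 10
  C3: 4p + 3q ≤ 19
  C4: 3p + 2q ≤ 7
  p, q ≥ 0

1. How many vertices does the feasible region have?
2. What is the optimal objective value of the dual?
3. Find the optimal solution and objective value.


1. 3
2. -10.5
3. p = 0, q = 3.5, z = -10.5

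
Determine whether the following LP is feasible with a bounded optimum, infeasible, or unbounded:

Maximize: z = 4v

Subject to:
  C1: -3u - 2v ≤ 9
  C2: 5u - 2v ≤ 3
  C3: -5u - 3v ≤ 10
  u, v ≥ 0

Unbounded (objective can increase without bound)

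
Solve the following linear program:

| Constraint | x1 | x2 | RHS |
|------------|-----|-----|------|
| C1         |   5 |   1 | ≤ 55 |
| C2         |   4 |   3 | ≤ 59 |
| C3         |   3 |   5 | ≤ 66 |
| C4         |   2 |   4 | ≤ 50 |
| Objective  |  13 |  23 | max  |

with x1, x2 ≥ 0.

Evaluate the objective at each vertex of the feasible region:
  z(0, 0) = 0
  z(11, 0) = 143
  z(9.636, 6.818) = 282.1
  z(8.818, 7.909) = 296.5
  z(7, 9) = 298  ←
  z(0, 12.5) = 287.5
The maximum is at x1 = 7, x2 = 9.

x1 = 7, x2 = 9, z = 298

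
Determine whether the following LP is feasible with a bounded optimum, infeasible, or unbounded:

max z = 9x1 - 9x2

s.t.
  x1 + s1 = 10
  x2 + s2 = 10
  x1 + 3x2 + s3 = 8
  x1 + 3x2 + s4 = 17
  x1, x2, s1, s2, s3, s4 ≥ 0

Feasible with a bounded optimal solution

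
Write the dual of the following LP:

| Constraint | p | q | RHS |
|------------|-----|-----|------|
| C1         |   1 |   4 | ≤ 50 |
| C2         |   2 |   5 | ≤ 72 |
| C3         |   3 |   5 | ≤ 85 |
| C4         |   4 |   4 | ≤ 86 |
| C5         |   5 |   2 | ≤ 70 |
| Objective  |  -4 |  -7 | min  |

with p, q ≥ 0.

Primal min cᵀx s.t. Ax ≤ b, x ≥ 0  →  Dual max −bᵀy s.t. Aᵀy ≥ −c, y ≥ 0.

Maximize: z = -50y1 - 72y2 - 85y3 - 86y4 - 70y5

Subject to:
  y1 + 2y2 + 3y3 + 4y4 + 5y5 ≥ 4
  4y1 + 5y2 + 5y3 + 4y4 + 2y5 ≥ 7
  y1, y2, y3, y4, y5 ≥ 0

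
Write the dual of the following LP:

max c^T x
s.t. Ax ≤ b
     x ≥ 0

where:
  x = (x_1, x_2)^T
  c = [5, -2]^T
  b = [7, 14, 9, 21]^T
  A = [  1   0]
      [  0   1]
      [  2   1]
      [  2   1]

Primal max cᵀx s.t. Ax ≤ b, x ≥ 0  →  Dual min bᵀy s.t. Aᵀy ≥ c, y ≥ 0.

Minimize: z = 7y1 + 14y2 + 9y3 + 21y4

Subject to:
  y1 + 2y3 + 2y4 ≥ 5
  y2 + y3 + y4 ≥ -2
  y1, y2, y3, y4 ≥ 0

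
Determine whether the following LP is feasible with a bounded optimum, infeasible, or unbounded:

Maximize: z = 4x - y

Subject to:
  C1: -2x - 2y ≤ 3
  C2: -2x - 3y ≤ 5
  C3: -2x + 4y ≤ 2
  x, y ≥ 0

Unbounded (objective can increase without bound)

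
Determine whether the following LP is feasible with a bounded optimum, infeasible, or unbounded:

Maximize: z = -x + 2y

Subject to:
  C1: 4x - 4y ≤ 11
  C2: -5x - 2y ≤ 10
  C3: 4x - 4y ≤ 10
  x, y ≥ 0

Unbounded (objective can increase without bound)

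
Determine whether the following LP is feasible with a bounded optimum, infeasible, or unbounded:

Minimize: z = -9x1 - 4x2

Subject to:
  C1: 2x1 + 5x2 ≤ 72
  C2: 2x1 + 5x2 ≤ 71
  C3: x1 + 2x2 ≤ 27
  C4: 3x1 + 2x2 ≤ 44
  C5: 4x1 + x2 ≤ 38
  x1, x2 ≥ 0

Feasible with a bounded optimal solution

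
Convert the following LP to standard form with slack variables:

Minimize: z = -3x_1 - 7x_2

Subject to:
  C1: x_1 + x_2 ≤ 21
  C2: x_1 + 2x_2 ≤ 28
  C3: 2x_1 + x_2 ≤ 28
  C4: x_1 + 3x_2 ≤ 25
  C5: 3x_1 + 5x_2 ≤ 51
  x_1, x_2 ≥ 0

min z = -3x_1 - 7x_2

s.t.
  x_1 + x_2 + s1 = 21
  x_1 + 2x_2 + s2 = 28
  2x_1 + x_2 + s3 = 28
  x_1 + 3x_2 + s4 = 25
  3x_1 + 5x_2 + s5 = 51
  x_1, x_2, s1, s2, s3, s4, s5 ≥ 0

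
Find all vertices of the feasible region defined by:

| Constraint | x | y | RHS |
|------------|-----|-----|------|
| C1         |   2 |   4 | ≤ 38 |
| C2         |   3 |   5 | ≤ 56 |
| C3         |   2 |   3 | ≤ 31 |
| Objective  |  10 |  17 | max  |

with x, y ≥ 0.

(0, 0), (15.5, 0), (5, 7), (0, 9.5)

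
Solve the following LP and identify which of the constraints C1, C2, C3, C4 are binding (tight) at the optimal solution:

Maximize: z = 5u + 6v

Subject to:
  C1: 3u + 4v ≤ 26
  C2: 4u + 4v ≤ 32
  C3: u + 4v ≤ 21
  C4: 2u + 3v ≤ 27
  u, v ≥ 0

At u = 6, v = 2, compute slack b - a·x for each constraint:
  C1: 26 − 26 = 0  (binding)
  C2: 32 − 32 = 0  (binding)
  C3: 21 − 14 = 7  (slack)
  C4: 27 − 18 = 9  (slack)

Optimal: u = 6, v = 2
Binding: C1, C2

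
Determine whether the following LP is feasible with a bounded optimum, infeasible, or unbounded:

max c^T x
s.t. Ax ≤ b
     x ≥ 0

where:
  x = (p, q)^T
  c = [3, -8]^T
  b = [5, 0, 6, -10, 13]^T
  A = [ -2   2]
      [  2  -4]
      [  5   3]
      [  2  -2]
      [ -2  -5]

Infeasible (no feasible solution exists)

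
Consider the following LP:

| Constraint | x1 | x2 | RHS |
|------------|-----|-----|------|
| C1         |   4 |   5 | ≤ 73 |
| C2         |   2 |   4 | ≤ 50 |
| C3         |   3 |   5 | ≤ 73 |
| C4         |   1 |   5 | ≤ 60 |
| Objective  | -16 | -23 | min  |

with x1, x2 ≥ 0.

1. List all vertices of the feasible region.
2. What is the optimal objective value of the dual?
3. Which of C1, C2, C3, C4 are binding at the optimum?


1. (0, 0), (18.25, 0), (7, 9), (1.667, 11.67), (0, 12)
2. -319
3. C1, C2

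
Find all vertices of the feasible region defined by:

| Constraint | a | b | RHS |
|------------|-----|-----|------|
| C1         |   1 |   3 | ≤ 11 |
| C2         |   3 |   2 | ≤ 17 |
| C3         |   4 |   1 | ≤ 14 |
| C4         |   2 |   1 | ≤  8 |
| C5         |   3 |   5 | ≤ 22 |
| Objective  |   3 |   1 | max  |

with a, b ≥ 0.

(0, 0), (3.5, 0), (3, 2), (2.6, 2.8), (0, 3.667)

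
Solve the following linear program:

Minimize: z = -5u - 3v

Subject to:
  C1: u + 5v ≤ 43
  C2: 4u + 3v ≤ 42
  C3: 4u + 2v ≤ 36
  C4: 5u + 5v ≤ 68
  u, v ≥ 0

Evaluate the objective at each vertex of the feasible region:
  z(0, 0) = 0
  z(9, 0) = -45
  z(6, 6) = -48  ←
  z(4.765, 7.647) = -46.76
  z(0, 8.6) = -25.8
The minimum is at u = 6, v = 6.

u = 6, v = 6, z = -48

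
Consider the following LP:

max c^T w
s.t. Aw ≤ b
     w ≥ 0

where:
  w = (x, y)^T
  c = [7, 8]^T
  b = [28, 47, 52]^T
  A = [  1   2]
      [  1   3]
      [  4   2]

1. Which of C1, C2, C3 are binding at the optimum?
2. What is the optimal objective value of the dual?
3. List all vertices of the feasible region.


1. C1, C3
2. 136
3. (0, 0), (13, 0), (8, 10), (0, 14)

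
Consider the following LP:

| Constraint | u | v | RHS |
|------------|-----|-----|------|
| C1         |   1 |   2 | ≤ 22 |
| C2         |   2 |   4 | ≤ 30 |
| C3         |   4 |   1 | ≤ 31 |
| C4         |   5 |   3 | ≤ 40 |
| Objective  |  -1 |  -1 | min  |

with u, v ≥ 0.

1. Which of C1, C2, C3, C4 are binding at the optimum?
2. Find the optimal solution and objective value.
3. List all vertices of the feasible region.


1. C2, C4
2. u = 5, v = 5, z = -10
3. (0, 0), (7.75, 0), (7.571, 0.7143), (5, 5), (0, 7.5)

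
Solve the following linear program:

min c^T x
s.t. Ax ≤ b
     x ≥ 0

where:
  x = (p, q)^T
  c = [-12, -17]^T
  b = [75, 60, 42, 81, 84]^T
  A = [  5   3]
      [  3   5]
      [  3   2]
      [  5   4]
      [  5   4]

Evaluate the objective at each vertex of the feasible region:
  z(0, 0) = 0
  z(14, 0) = -168
  z(10, 6) = -222  ←
  z(0, 12) = -204
The minimum is at p = 10, q = 6.

p = 10, q = 6, z = -222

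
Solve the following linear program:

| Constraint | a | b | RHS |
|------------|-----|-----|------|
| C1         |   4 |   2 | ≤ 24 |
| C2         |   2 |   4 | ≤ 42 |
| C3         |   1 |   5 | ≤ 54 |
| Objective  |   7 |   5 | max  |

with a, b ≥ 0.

Evaluate the objective at each vertex of the feasible region:
  z(0, 0) = 0
  z(6, 0) = 42
  z(1, 10) = 57  ←
  z(0, 10.5) = 52.5
The maximum is at a = 1, b = 10.

a = 1, b = 10, z = 57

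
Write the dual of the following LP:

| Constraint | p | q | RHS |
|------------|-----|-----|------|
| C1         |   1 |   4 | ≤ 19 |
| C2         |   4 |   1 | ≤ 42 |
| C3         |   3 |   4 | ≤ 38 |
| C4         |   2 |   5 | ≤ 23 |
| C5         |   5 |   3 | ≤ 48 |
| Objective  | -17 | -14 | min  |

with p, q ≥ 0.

Primal min cᵀx s.t. Ax ≤ b, x ≥ 0  →  Dual max −bᵀy s.t. Aᵀy ≥ −c, y ≥ 0.

Maximize: z = -19y1 - 42y2 - 38y3 - 23y4 - 48y5

Subject to:
  y1 + 4y2 + 3y3 + 2y4 + 5y5 ≥ 17
  4y1 + y2 + 4y3 + 5y4 + 3y5 ≥ 14
  y1, y2, y3, y4, y5 ≥ 0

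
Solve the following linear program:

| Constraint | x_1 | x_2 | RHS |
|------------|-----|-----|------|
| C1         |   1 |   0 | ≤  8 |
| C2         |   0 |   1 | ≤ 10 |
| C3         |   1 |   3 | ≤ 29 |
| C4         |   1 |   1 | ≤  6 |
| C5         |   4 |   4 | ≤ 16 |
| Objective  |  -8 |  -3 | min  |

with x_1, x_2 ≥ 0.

Evaluate the objective at each vertex of the feasible region:
  z(0, 0) = 0
  z(4, 0) = -32  ←
  z(0, 4) = -12
The minimum is at x_1 = 4, x_2 = 0.

x_1 = 4, x_2 = 0, z = -32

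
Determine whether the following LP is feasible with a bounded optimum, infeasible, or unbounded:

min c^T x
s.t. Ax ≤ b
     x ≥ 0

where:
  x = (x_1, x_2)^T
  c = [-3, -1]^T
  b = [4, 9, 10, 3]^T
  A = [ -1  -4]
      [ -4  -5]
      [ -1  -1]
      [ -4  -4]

Unbounded (objective can decrease without bound)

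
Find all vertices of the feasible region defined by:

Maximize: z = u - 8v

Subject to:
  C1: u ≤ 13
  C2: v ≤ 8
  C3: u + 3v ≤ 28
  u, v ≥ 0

(0, 0), (13, 0), (13, 5), (4, 8), (0, 8)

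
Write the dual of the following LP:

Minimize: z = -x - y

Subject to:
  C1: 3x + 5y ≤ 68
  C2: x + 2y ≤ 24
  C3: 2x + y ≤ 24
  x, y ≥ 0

Primal min cᵀx s.t. Ax ≤ b, x ≥ 0  →  Dual max −bᵀy s.t. Aᵀy ≥ −c, y ≥ 0.

Maximize: z = -68y1 - 24y2 - 24y3

Subject to:
  3y1 + y2 + 2y3 ≥ 1
  5y1 + 2y2 + y3 ≥ 1
  y1, y2, y3 ≥ 0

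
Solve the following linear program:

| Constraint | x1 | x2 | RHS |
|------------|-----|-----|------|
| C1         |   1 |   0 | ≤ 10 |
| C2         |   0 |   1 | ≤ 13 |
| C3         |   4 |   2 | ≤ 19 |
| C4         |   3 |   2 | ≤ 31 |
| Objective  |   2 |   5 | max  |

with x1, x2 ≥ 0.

Evaluate the objective at each vertex of the feasible region:
  z(0, 0) = 0
  z(4.75, 0) = 9.5
  z(0, 9.5) = 47.5  ←
The maximum is at x1 = 0, x2 = 9.5.

x1 = 0, x2 = 9.5, z = 47.5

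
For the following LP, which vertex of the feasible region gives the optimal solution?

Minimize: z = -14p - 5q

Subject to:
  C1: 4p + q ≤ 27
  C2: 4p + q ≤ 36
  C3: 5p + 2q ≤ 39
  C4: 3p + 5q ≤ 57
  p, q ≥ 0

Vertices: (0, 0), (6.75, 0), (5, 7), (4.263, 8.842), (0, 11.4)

Evaluate the objective at each vertex of the feasible region:
  z(0, 0) = 0
  z(6.75, 0) = -94.5
  z(5, 7) = -105  ←
  z(4.263, 8.842) = -103.9
  z(0, 11.4) = -57
The minimum is at p = 5, q = 7.

(5, 7)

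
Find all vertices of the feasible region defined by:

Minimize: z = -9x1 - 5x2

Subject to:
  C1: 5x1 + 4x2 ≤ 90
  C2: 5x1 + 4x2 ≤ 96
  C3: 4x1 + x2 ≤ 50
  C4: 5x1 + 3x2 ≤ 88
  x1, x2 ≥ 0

(0, 0), (12.5, 0), (10, 10), (0, 22.5)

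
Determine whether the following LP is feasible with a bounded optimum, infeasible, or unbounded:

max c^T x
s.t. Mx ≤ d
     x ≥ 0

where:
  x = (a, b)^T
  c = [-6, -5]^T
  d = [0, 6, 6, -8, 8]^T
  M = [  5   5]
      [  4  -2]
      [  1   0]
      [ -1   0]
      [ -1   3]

Infeasible (no feasible solution exists)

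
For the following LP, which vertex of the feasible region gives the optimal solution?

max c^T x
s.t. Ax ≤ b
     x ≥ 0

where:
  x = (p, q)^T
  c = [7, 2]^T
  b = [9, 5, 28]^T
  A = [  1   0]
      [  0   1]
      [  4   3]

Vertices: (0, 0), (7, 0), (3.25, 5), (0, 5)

Evaluate the objective at each vertex of the feasible region:
  z(0, 0) = 0
  z(7, 0) = 49  ←
  z(3.25, 5) = 32.75
  z(0, 5) = 10
The maximum is at p = 7, q = 0.

(7, 0)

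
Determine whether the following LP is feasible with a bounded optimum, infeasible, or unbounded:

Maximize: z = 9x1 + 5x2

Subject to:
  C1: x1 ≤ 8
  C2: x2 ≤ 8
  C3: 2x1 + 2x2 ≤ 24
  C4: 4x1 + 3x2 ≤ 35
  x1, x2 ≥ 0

Feasible with a bounded optimal solution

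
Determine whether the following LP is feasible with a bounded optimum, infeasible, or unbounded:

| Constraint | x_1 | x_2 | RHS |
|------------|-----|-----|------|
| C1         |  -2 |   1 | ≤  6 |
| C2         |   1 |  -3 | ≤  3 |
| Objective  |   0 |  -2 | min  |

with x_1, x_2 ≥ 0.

Unbounded (objective can decrease without bound)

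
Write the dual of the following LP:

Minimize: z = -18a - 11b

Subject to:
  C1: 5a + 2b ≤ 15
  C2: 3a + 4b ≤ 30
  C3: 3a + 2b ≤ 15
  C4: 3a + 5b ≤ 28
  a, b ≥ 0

Primal min cᵀx s.t. Ax ≤ b, x ≥ 0  →  Dual max −bᵀy s.t. Aᵀy ≥ −c, y ≥ 0.

Maximize: z = -15y1 - 30y2 - 15y3 - 28y4

Subject to:
  5y1 + 3y2 + 3y3 + 3y4 ≥ 18
  2y1 + 4y2 + 2y3 + 5y4 ≥ 11
  y1, y2, y3, y4 ≥ 0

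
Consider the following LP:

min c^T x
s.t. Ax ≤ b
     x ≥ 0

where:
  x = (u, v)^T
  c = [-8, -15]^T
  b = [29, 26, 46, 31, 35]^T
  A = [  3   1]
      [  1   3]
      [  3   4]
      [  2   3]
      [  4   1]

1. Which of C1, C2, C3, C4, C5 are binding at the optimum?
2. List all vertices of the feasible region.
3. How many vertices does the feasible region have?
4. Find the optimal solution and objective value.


1. C2, C4
2. (0, 0), (8.75, 0), (7.4, 5.4), (5, 7), (0, 8.667)
3. 5
4. u = 5, v = 7, z = -145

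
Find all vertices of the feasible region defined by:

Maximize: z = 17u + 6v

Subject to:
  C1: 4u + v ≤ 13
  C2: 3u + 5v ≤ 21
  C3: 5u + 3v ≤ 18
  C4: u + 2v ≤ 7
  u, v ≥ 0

(0, 0), (3.25, 0), (3, 1), (2.143, 2.429), (0, 3.5)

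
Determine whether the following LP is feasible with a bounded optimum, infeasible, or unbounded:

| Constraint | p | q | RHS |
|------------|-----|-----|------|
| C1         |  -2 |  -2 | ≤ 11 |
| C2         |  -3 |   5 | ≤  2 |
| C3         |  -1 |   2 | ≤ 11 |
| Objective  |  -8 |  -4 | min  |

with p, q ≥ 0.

Unbounded (objective can decrease without bound)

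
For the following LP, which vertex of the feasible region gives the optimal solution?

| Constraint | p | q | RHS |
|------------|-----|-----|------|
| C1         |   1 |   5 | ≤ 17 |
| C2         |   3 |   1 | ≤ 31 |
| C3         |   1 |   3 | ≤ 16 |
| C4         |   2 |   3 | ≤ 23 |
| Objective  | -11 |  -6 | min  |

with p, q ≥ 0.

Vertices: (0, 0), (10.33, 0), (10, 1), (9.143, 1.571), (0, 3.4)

Evaluate the objective at each vertex of the feasible region:
  z(0, 0) = 0
  z(10.33, 0) = -113.7
  z(10, 1) = -116  ←
  z(9.143, 1.571) = -110
  z(0, 3.4) = -20.4
The minimum is at p = 10, q = 1.

(10, 1)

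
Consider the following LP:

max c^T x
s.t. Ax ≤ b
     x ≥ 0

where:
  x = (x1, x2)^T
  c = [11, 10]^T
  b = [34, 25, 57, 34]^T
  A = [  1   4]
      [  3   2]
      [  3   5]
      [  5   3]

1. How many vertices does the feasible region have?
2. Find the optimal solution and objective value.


1. 4
2. x1 = 2, x2 = 8, z = 102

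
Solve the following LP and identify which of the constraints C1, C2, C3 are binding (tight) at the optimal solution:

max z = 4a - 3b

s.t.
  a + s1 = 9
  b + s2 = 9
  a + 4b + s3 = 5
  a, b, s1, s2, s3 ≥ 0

At a = 5, b = 0, compute slack b - a·x for each constraint:
  C1: 9 − 5 = 4  (slack)
  C2: 9 − 0 = 9  (slack)
  C3: 5 − 5 = 0  (binding)

Optimal: a = 5, b = 0
Binding: C3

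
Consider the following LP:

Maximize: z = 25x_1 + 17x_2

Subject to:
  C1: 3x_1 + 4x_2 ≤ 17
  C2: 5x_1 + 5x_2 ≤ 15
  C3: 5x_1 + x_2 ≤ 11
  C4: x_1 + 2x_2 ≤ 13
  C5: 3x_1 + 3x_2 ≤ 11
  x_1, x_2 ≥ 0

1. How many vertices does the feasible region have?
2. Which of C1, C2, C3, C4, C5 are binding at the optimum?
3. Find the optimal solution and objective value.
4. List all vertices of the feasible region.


1. 4
2. C2, C3
3. x_1 = 2, x_2 = 1, z = 67
4. (0, 0), (2.2, 0), (2, 1), (0, 3)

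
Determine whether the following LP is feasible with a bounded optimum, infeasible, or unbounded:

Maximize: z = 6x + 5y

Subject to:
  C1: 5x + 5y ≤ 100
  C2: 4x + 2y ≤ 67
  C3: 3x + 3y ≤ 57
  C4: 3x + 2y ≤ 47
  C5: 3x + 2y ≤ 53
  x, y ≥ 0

Feasible with a bounded optimal solution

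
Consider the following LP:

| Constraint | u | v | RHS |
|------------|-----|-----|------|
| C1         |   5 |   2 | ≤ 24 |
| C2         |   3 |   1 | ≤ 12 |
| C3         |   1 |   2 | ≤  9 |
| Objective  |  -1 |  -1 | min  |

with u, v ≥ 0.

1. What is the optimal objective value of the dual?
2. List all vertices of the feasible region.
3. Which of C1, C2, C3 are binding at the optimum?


1. -6
2. (0, 0), (4, 0), (3, 3), (0, 4.5)
3. C2, C3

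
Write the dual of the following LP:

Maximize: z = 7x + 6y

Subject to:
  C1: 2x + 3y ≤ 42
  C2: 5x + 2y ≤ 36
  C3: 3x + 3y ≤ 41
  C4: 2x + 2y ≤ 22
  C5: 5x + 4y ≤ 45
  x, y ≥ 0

Primal max cᵀx s.t. Ax ≤ b, x ≥ 0  →  Dual min bᵀy s.t. Aᵀy ≥ c, y ≥ 0.

Minimize: z = 42y1 + 36y2 + 41y3 + 22y4 + 45y5

Subject to:
  2y1 + 5y2 + 3y3 + 2y4 + 5y5 ≥ 7
  3y1 + 2y2 + 3y3 + 2y4 + 4y5 ≥ 6
  y1, y2, y3, y4, y5 ≥ 0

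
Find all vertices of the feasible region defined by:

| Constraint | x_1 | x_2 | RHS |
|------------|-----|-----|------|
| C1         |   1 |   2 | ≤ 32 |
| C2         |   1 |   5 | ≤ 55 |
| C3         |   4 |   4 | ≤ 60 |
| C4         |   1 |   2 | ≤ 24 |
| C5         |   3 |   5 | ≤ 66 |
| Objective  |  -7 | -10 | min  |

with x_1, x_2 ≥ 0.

(0, 0), (15, 0), (6, 9), (3.333, 10.33), (0, 11)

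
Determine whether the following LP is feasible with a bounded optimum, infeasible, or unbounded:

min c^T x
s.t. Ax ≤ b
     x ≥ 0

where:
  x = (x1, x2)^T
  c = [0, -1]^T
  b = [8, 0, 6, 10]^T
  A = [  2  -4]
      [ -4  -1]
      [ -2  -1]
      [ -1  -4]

Unbounded (objective can decrease without bound)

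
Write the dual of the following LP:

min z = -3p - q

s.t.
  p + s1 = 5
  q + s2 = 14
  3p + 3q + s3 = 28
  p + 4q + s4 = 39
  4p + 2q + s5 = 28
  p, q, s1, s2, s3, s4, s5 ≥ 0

Primal min cᵀx s.t. Ax ≤ b, x ≥ 0  →  Dual max −bᵀy s.t. Aᵀy ≥ −c, y ≥ 0.

Maximize: z = -5y1 - 14y2 - 28y3 - 39y4 - 28y5

Subject to:
  y1 + 3y3 + y4 + 4y5 ≥ 3
  y2 + 3y3 + 4y4 + 2y5 ≥ 1
  y1, y2, y3, y4, y5 ≥ 0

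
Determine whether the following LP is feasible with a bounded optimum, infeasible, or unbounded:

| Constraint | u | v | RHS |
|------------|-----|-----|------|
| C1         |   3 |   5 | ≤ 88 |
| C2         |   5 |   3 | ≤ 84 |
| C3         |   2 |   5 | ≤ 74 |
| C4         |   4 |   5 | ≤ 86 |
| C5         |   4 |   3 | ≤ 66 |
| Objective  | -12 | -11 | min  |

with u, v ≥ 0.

Feasible with a bounded optimal solution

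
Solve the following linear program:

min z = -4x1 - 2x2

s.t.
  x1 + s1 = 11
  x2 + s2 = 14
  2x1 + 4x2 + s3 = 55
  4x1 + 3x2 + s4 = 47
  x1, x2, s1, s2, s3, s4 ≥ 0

Evaluate the objective at each vertex of the feasible region:
  z(0, 0) = 0
  z(11, 0) = -44
  z(11, 1) = -46  ←
  z(2.3, 12.6) = -34.4
  z(0, 13.75) = -27.5
The minimum is at x1 = 11, x2 = 1.

x1 = 11, x2 = 1, z = -46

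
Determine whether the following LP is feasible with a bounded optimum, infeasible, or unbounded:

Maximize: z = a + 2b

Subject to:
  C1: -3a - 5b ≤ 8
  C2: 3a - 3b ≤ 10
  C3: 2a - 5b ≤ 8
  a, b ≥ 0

Unbounded (objective can increase without bound)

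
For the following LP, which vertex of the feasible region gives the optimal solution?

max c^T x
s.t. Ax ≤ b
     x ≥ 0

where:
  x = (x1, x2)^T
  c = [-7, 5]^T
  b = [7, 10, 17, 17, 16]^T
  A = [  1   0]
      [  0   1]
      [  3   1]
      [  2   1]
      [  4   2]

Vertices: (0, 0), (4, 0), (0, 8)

Evaluate the objective at each vertex of the feasible region:
  z(0, 0) = 0
  z(4, 0) = -28
  z(0, 8) = 40  ←
The maximum is at x1 = 0, x2 = 8.

(0, 8)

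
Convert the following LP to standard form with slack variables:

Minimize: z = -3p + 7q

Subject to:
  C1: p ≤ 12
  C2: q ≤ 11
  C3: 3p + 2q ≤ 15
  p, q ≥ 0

min z = -3p + 7q

s.t.
  p + s1 = 12
  q + s2 = 11
  3p + 2q + s3 = 15
  p, q, s1, s2, s3 ≥ 0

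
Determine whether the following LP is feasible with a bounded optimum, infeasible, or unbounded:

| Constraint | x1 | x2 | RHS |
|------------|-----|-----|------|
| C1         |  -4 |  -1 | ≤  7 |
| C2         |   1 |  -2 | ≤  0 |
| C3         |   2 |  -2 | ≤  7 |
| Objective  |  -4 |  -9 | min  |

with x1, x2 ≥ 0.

Unbounded (objective can decrease without bound)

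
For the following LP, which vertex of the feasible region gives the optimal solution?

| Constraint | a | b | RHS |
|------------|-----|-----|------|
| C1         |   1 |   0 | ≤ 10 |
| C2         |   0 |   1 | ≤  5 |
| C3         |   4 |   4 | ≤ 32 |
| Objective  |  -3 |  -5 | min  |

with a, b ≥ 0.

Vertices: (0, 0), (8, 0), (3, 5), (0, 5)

Evaluate the objective at each vertex of the feasible region:
  z(0, 0) = 0
  z(8, 0) = -24
  z(3, 5) = -34  ←
  z(0, 5) = -25
The minimum is at a = 3, b = 5.

(3, 5)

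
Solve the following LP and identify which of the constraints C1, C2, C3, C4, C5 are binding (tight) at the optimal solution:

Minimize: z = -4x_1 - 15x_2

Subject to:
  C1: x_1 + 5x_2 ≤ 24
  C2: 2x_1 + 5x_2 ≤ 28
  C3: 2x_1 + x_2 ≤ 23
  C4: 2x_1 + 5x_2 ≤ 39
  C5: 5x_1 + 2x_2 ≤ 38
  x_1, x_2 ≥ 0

At x_1 = 4, x_2 = 4, compute slack b - a·x for each constraint:
  C1: 24 − 24 = 0  (binding)
  C2: 28 − 28 = 0  (binding)
  C3: 23 − 12 = 11  (slack)
  C4: 39 − 28 = 11  (slack)
  C5: 38 − 28 = 10  (slack)

Optimal: x_1 = 4, x_2 = 4
Binding: C1, C2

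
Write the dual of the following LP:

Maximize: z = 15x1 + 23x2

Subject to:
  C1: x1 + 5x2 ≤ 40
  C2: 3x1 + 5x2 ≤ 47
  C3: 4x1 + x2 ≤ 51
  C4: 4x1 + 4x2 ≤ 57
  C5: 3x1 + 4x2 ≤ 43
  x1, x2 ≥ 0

Primal max cᵀx s.t. Ax ≤ b, x ≥ 0  →  Dual min bᵀy s.t. Aᵀy ≥ c, y ≥ 0.

Minimize: z = 40y1 + 47y2 + 51y3 + 57y4 + 43y5

Subject to:
  y1 + 3y2 + 4y3 + 4y4 + 3y5 ≥ 15
  5y1 + 5y2 + y3 + 4y4 + 4y5 ≥ 23
  y1, y2, y3, y4, y5 ≥ 0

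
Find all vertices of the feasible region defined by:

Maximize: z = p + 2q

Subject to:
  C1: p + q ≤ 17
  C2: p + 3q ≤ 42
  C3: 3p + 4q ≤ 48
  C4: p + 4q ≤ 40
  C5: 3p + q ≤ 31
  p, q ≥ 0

(0, 0), (10.33, 0), (8.444, 5.667), (4, 9), (0, 10)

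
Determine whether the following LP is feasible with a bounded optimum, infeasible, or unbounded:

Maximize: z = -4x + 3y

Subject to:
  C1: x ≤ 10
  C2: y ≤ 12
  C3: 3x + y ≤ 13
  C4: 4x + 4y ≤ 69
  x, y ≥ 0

Feasible with a bounded optimal solution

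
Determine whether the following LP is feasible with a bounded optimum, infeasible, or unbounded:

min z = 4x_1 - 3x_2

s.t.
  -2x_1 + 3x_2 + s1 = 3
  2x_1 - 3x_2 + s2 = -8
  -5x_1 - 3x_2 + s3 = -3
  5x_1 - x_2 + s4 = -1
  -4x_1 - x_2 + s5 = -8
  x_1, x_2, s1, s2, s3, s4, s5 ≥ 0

Infeasible (no feasible solution exists)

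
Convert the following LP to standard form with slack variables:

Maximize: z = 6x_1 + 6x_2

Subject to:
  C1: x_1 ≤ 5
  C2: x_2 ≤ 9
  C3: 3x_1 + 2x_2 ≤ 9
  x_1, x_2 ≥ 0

max z = 6x_1 + 6x_2

s.t.
  x_1 + s1 = 5
  x_2 + s2 = 9
  3x_1 + 2x_2 + s3 = 9
  x_1, x_2, s1, s2, s3 ≥ 0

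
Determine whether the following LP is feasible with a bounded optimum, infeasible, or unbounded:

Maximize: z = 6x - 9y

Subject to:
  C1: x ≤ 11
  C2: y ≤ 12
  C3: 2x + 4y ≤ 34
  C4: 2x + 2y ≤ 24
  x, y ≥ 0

Feasible with a bounded optimal solution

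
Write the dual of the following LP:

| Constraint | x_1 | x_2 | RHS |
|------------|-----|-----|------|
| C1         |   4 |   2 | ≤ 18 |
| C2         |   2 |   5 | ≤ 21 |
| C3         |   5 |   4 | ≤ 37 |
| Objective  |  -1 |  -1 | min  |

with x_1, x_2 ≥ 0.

Primal min cᵀx s.t. Ax ≤ b, x ≥ 0  →  Dual max −bᵀy s.t. Aᵀy ≥ −c, y ≥ 0.

Maximize: z = -18y1 - 21y2 - 37y3

Subject to:
  4y1 + 2y2 + 5y3 ≥ 1
  2y1 + 5y2 + 4y3 ≥ 1
  y1, y2, y3 ≥ 0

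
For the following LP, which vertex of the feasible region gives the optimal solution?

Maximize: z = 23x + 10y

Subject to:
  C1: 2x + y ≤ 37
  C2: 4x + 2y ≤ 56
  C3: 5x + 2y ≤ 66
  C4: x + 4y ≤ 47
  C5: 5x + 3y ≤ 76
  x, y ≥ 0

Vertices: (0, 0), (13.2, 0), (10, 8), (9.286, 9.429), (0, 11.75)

Evaluate the objective at each vertex of the feasible region:
  z(0, 0) = 0
  z(13.2, 0) = 303.6
  z(10, 8) = 310  ←
  z(9.286, 9.429) = 307.9
  z(0, 11.75) = 117.5
The maximum is at x = 10, y = 8.

(10, 8)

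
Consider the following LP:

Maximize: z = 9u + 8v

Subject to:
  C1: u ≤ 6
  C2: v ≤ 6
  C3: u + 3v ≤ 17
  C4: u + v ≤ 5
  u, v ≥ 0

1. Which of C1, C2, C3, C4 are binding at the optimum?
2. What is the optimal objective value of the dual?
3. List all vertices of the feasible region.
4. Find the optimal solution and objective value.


1. C4
2. 45
3. (0, 0), (5, 0), (0, 5)
4. u = 5, v = 0, z = 45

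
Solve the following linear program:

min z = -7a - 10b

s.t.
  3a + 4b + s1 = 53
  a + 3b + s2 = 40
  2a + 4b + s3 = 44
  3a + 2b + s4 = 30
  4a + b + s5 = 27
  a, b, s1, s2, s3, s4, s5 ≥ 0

Evaluate the objective at each vertex of the feasible region:
  z(0, 0) = 0
  z(6.75, 0) = -47.25
  z(4.8, 7.8) = -111.6
  z(4, 9) = -118  ←
  z(0, 11) = -110
The minimum is at a = 4, b = 9.

a = 4, b = 9, z = -118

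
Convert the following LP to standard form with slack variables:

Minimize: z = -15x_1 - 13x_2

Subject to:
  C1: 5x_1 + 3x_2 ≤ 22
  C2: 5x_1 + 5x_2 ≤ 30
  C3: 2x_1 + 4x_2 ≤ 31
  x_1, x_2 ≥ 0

min z = -15x_1 - 13x_2

s.t.
  5x_1 + 3x_2 + s1 = 22
  5x_1 + 5x_2 + s2 = 30
  2x_1 + 4x_2 + s3 = 31
  x_1, x_2, s1, s2, s3 ≥ 0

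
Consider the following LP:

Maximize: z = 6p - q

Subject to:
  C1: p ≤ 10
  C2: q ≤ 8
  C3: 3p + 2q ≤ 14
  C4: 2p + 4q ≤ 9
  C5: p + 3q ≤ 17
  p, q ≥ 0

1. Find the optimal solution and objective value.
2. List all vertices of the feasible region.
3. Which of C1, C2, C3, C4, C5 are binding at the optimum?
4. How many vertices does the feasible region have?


1. p = 4.5, q = 0, z = 27
2. (0, 0), (4.5, 0), (0, 2.25)
3. C4
4. 3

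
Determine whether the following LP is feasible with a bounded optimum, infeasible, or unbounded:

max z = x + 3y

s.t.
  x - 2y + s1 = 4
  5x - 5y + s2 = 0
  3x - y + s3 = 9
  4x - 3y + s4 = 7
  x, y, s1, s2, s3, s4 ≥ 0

Unbounded (objective can increase without bound)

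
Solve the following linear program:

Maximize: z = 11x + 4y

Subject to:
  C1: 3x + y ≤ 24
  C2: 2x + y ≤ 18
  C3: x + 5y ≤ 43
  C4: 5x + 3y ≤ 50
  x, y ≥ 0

Evaluate the objective at each vertex of the feasible region:
  z(0, 0) = 0
  z(8, 0) = 88
  z(6, 6) = 90  ←
  z(5.222, 7.556) = 87.67
  z(0, 8.6) = 34.4
The maximum is at x = 6, y = 6.

x = 6, y = 6, z = 90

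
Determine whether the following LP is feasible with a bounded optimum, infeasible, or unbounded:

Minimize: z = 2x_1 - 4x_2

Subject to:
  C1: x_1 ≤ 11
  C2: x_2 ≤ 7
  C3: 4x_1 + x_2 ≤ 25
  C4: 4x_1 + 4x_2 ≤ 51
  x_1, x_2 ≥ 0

Feasible with a bounded optimal solution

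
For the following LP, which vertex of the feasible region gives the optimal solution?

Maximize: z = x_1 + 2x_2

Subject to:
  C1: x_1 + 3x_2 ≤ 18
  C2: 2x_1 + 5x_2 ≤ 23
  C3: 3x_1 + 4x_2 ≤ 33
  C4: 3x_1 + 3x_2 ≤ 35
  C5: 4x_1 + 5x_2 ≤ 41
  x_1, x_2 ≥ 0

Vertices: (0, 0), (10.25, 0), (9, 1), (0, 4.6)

Evaluate the objective at each vertex of the feasible region:
  z(0, 0) = 0
  z(10.25, 0) = 10.25
  z(9, 1) = 11  ←
  z(0, 4.6) = 9.2
The maximum is at x_1 = 9, x_2 = 1.

(9, 1)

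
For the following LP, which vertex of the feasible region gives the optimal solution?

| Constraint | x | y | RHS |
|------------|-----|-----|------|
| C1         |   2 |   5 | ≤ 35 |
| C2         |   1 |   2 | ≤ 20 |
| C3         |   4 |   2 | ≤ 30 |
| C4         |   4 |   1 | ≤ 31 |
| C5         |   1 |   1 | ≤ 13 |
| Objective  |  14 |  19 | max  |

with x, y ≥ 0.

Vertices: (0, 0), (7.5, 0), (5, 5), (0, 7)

Evaluate the objective at each vertex of the feasible region:
  z(0, 0) = 0
  z(7.5, 0) = 105
  z(5, 5) = 165  ←
  z(0, 7) = 133
The maximum is at x = 5, y = 5.

(5, 5)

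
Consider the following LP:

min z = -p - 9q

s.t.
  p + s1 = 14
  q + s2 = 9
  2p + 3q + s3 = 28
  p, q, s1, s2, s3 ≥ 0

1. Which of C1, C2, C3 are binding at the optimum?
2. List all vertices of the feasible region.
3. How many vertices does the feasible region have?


1. C2, C3
2. (0, 0), (14, 0), (0.5, 9), (0, 9)
3. 4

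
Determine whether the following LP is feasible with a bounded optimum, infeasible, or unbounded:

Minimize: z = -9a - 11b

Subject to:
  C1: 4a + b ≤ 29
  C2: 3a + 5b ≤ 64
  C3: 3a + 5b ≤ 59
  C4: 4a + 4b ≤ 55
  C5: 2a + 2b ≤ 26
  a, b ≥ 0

Feasible with a bounded optimal solution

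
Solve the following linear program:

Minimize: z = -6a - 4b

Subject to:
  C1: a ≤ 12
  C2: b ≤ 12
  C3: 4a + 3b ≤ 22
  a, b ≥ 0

Evaluate the objective at each vertex of the feasible region:
  z(0, 0) = 0
  z(5.5, 0) = -33  ←
  z(0, 7.333) = -29.33
The minimum is at a = 5.5, b = 0.

a = 5.5, b = 0, z = -33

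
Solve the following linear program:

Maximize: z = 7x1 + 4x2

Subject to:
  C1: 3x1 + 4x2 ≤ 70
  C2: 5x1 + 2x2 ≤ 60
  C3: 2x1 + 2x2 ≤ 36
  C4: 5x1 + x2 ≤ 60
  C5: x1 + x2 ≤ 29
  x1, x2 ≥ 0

Evaluate the objective at each vertex of the feasible region:
  z(0, 0) = 0
  z(12, 0) = 84
  z(8, 10) = 96  ←
  z(2, 16) = 78
  z(0, 17.5) = 70
The maximum is at x1 = 8, x2 = 10.

x1 = 8, x2 = 10, z = 96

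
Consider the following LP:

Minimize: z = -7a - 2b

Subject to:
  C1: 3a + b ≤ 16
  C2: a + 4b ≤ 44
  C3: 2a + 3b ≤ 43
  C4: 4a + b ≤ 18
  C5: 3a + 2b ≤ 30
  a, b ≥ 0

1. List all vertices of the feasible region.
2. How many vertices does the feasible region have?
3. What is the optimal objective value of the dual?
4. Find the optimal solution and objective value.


1. (0, 0), (4.5, 0), (2, 10), (1.818, 10.55), (0, 11)
2. 5
3. -34
4. a = 2, b = 10, z = -34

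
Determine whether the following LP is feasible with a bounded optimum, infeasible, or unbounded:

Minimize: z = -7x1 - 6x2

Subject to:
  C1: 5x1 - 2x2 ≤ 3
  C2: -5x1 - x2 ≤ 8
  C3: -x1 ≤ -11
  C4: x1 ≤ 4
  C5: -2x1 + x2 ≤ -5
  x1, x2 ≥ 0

Infeasible (no feasible solution exists)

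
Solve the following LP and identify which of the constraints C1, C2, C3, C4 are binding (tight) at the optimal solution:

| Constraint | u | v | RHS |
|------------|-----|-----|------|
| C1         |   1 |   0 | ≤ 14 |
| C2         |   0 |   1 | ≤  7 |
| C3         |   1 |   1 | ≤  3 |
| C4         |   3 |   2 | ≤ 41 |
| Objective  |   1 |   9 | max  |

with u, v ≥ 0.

At u = 0, v = 3, compute slack b - a·x for each constraint:
  C1: 14 − 0 = 14  (slack)
  C2: 7 − 3 = 4  (slack)
  C3: 3 − 3 = 0  (binding)
  C4: 41 − 6 = 35  (slack)

Optimal: u = 0, v = 3
Binding: C3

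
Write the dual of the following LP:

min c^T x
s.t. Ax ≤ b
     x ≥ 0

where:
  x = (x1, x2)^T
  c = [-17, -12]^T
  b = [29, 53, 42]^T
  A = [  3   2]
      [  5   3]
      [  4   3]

Primal min cᵀx s.t. Ax ≤ b, x ≥ 0  →  Dual max −bᵀy s.t. Aᵀy ≥ −c, y ≥ 0.

Maximize: z = -29y1 - 53y2 - 42y3

Subject to:
  3y1 + 5y2 + 4y3 ≥ 17
  2y1 + 3y2 + 3y3 ≥ 12
  y1, y2, y3 ≥ 0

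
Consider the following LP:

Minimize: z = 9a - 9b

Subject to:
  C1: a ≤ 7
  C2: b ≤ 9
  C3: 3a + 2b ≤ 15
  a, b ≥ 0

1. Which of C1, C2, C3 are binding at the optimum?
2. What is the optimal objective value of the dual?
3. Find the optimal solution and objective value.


1. C3
2. -67.5
3. a = 0, b = 7.5, z = -67.5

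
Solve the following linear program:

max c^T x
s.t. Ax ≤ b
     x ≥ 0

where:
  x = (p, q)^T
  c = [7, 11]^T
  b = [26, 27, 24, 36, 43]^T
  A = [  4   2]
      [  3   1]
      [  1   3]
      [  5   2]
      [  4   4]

Evaluate the objective at each vertex of the feasible region:
  z(0, 0) = 0
  z(6.5, 0) = 45.5
  z(3, 7) = 98  ←
  z(0, 8) = 88
The maximum is at p = 3, q = 7.

p = 3, q = 7, z = 98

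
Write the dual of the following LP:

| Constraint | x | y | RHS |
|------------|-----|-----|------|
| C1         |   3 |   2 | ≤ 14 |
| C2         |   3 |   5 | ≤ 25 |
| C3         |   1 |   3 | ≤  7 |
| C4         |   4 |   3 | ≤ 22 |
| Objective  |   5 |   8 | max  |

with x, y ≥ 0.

Primal max cᵀx s.t. Ax ≤ b, x ≥ 0  →  Dual min bᵀy s.t. Aᵀy ≥ c, y ≥ 0.

Minimize: z = 14y1 + 25y2 + 7y3 + 22y4

Subject to:
  3y1 + 3y2 + y3 + 4y4 ≥ 5
  2y1 + 5y2 + 3y3 + 3y4 ≥ 8
  y1, y2, y3, y4 ≥ 0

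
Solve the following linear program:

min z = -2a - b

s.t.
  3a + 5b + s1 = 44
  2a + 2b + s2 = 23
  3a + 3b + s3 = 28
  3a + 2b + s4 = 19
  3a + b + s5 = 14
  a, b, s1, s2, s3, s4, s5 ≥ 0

Evaluate the objective at each vertex of the feasible region:
  z(0, 0) = 0
  z(4.667, 0) = -9.333
  z(3, 5) = -11  ←
  z(0.7778, 8.333) = -9.889
  z(0, 8.8) = -8.8
The minimum is at a = 3, b = 5.

a = 3, b = 5, z = -11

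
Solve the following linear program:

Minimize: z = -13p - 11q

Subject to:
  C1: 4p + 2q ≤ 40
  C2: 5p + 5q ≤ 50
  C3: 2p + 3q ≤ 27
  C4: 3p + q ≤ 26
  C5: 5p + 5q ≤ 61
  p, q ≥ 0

Evaluate the objective at each vertex of the feasible region:
  z(0, 0) = 0
  z(8.667, 0) = -112.7
  z(8, 2) = -126  ←
  z(3, 7) = -116
  z(0, 9) = -99
The minimum is at p = 8, q = 2.

p = 8, q = 2, z = -126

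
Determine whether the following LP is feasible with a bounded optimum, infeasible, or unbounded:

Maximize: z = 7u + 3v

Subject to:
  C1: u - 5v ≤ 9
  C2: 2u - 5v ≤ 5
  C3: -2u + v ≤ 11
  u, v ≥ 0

Unbounded (objective can increase without bound)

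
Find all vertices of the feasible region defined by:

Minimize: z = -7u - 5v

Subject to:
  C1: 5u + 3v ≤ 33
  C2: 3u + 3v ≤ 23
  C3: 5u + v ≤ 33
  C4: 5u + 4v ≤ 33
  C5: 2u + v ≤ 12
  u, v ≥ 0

(0, 0), (6, 0), (5, 2), (2.333, 5.333), (0, 7.667)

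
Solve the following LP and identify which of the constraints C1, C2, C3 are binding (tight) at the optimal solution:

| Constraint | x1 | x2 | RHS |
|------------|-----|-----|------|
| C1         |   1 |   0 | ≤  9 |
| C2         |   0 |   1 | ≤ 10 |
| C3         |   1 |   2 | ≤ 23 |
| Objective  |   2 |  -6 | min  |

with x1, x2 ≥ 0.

At x1 = 0, x2 = 10, compute slack b - a·x for each constraint:
  C1: 9 − 0 = 9  (slack)
  C2: 10 − 10 = 0  (binding)
  C3: 23 − 20 = 3  (slack)

Optimal: x1 = 0, x2 = 10
Binding: C2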